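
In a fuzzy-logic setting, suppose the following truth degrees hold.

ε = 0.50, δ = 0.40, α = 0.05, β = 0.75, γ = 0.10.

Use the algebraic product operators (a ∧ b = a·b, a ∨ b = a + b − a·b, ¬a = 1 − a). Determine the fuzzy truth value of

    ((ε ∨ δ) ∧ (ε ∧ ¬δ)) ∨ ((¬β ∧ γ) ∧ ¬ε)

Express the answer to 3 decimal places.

0.220

ε ∨ δ = a + b − a·b on (0.5000, 0.4000) = 0.7000
¬δ = 1 − 0.4000 = 0.6000
ε ∧ ¬δ = a·b on (0.5000, 0.6000) = 0.3000
(ε ∨ δ) ∧ (ε ∧ ¬δ) = a·b on (0.7000, 0.3000) = 0.2100
¬β = 1 − 0.7500 = 0.2500
¬β ∧ γ = a·b on (0.2500, 0.1000) = 0.0250
¬ε = 1 − 0.5000 = 0.5000
(¬β ∧ γ) ∧ ¬ε = a·b on (0.0250, 0.5000) = 0.0125
((ε ∨ δ) ∧ (ε ∧ ¬δ)) ∨ ((¬β ∧ γ) ∧ ¬ε) = a + b − a·b on (0.2100, 0.0125) = 0.2199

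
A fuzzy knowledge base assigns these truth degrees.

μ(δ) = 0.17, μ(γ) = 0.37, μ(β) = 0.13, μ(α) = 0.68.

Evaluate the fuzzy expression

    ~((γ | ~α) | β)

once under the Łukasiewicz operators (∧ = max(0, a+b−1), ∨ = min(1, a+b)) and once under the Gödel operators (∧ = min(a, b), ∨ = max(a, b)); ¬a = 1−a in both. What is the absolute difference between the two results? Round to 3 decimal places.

0.450

Under Łukasiewicz:
  ~α = 1 − 0.68 = 0.32
  γ | ~α = min(1, a+b) on (0.37, 0.32) = 0.69
  (γ | ~α) | β = min(1, a+b) on (0.69, 0.13) = 0.82
  ~((γ | ~α) | β) = 1 − 0.82 = 0.18
  → value = 0.1800
Under Gödel:
  ~α = 1 − 0.68 = 0.32
  γ | ~α = max(a, b) on (0.37, 0.32) = 0.37
  (γ | ~α) | β = max(a, b) on (0.37, 0.13) = 0.37
  ~((γ | ~α) | β) = 1 − 0.37 = 0.63
  → value = 0.6300
|0.1800 − 0.6300| = 0.450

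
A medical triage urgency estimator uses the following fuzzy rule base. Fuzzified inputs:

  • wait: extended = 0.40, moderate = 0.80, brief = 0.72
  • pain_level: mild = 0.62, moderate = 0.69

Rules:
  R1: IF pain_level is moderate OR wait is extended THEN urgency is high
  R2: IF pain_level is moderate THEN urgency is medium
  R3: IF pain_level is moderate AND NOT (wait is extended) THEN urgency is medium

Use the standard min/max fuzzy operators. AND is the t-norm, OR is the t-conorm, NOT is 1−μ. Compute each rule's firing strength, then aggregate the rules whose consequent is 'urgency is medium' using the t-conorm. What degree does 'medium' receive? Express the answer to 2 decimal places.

0.69

R1: moderate=0.69, extended=0.40; OR[max(a, b)] → w = 0.69
R2: moderate=0.69 → w = 0.69
R3: moderate=0.69, ¬extended=1−0.40=0.60; AND[min(a, b)] → w = 0.60
Rules with consequent 'medium': {R2, R3} → strengths 0.69, 0.60
Aggregate via t-conorm [max(a, b)]: 0.69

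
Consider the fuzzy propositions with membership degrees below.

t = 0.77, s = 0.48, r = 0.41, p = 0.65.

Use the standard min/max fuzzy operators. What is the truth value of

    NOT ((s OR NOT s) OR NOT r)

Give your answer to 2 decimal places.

0.41

NOT s = 1 − 0.48 = 0.52
s OR NOT s = max(a, b) on (0.48, 0.52) = 0.52
NOT r = 1 − 0.41 = 0.59
(s OR NOT s) OR NOT r = max(a, b) on (0.52, 0.59) = 0.59
NOT ((s OR NOT s) OR NOT r) = 1 − 0.59 = 0.41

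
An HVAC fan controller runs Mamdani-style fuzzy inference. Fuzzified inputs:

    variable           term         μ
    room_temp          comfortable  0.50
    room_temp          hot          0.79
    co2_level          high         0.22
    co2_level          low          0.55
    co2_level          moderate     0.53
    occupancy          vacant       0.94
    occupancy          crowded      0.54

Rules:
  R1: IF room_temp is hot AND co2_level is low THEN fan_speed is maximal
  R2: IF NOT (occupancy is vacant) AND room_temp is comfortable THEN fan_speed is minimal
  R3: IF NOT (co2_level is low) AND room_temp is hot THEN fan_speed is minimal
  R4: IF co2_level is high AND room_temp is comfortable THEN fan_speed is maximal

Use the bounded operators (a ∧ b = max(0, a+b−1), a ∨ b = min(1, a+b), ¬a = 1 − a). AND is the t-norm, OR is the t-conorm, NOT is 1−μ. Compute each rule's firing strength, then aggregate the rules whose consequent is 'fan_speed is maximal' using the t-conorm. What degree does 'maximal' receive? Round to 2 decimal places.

R1: hot=0.79, low=0.55; AND[max(0, a+b−1)] → w = 0.34
R2: ¬vacant=1−0.94=0.06, comfortable=0.50; AND[max(0, a+b−1)] → w = 0.00
R3: ¬low=1−0.55=0.45, hot=0.79; AND[max(0, a+b−1)] → w = 0.24
R4: high=0.22, comfortable=0.50; AND[max(0, a+b−1)] → w = 0.00
Rules with consequent 'maximal': {R1, R4} → strengths 0.34, 0.00
Aggregate via t-conorm [min(1, a+b)]: 0.34

0.34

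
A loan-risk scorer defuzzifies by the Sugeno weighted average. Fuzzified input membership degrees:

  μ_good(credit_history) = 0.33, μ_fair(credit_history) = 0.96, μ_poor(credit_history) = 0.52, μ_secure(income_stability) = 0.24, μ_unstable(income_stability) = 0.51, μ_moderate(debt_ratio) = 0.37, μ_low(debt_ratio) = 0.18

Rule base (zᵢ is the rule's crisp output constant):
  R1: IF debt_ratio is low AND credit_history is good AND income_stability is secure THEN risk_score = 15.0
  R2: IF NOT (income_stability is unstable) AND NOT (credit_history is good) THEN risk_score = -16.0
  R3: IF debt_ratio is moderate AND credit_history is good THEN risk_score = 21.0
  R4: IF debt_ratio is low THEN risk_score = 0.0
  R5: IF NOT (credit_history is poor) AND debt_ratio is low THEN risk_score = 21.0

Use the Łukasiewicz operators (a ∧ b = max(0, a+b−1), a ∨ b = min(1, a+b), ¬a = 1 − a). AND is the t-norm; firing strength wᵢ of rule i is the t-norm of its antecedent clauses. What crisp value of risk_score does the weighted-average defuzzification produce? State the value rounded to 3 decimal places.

-7.529

R1 (z=15.0): low=0.18, good=0.33, secure=0.24; AND[max(0, a+b−1)] → w = 0.00
R2 (z=-16.0): ¬unstable=1−0.51=0.49, ¬good=1−0.33=0.67; AND[max(0, a+b−1)] → w = 0.16
R3 (z=21.0): moderate=0.37, good=0.33; AND[max(0, a+b−1)] → w = 0.00
R4 (z=0.0): low=0.18 → w = 0.18
R5 (z=21.0): ¬poor=1−0.52=0.48, low=0.18; AND[max(0, a+b−1)] → w = 0.00
Weighted average = (0.00·15.0 + 0.16·-16.0 + 0.00·21.0 + 0.18·0.0 + 0.00·21.0) / (0.00 + 0.16 + 0.00 + 0.18 + 0.00)
  = -2.5600 / 0.3400 = -7.529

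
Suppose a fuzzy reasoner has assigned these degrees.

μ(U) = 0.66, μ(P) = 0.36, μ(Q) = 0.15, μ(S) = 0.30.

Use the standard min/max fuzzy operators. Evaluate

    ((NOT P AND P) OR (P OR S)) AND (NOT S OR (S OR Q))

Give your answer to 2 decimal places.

0.36

NOT P = 1 − 0.36 = 0.64
NOT P AND P = min(a, b) on (0.64, 0.36) = 0.36
P OR S = max(a, b) on (0.36, 0.30) = 0.36
(NOT P AND P) OR (P OR S) = max(a, b) on (0.36, 0.36) = 0.36
NOT S = 1 − 0.30 = 0.70
S OR Q = max(a, b) on (0.30, 0.15) = 0.30
NOT S OR (S OR Q) = max(a, b) on (0.70, 0.30) = 0.70
((NOT P AND P) OR (P OR S)) AND (NOT S OR (S OR Q)) = min(a, b) on (0.36, 0.70) = 0.36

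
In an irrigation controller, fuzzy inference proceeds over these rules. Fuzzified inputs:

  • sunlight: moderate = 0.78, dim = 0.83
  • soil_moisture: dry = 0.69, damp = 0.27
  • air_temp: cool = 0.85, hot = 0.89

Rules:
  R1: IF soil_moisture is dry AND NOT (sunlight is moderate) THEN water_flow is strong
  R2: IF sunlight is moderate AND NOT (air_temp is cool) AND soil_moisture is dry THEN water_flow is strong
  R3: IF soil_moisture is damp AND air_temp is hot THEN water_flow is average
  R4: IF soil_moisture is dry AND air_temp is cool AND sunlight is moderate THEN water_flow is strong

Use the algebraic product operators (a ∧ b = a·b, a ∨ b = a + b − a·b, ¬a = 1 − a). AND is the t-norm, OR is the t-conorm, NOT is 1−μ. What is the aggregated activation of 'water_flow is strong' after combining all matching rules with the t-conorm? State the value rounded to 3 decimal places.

R1: dry=0.69, ¬moderate=1−0.78=0.22; AND[a·b] → w = 0.1518
R2: moderate=0.78, ¬cool=1−0.85=0.15, dry=0.69; AND[a·b] → w = 0.0807
R3: damp=0.27, hot=0.89; AND[a·b] → w = 0.2403
R4: dry=0.69, cool=0.85, moderate=0.78; AND[a·b] → w = 0.4575
Rules with consequent 'strong': {R1, R2, R4} → strengths 0.1518, 0.0807, 0.4575
Aggregate via t-conorm [a + b − a·b]: 0.5770

0.577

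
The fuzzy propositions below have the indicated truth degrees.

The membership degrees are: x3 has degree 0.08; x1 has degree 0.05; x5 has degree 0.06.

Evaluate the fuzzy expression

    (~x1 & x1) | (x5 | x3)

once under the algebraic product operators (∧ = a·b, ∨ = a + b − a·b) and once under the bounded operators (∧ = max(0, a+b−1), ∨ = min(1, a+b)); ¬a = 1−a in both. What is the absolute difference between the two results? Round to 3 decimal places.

0.036

Under algebraic product:
  ~x1 = 1 − 0.0500 = 0.9500
  ~x1 & x1 = a·b on (0.9500, 0.0500) = 0.0475
  x5 | x3 = a + b − a·b on (0.0600, 0.0800) = 0.1352
  (~x1 & x1) | (x5 | x3) = a + b − a·b on (0.0475, 0.1352) = 0.1763
  → value = 0.1763
Under bounded:
  ~x1 = 1 − 0.05 = 0.95
  ~x1 & x1 = max(0, a+b−1) on (0.95, 0.05) = 0.00
  x5 | x3 = min(1, a+b) on (0.06, 0.08) = 0.14
  (~x1 & x1) | (x5 | x3) = min(1, a+b) on (0.00, 0.14) = 0.14
  → value = 0.1400
|0.1763 − 0.1400| = 0.036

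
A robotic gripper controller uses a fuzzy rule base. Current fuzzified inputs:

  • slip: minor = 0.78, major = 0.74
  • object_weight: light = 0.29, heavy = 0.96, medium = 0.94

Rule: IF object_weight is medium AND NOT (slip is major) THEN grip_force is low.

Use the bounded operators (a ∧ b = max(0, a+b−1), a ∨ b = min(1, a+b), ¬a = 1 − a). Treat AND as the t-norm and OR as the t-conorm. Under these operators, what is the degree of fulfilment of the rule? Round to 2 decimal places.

firing strength: medium=0.94, ¬major=1−0.74=0.26; AND[max(0, a+b−1)] → w = 0.20

0.20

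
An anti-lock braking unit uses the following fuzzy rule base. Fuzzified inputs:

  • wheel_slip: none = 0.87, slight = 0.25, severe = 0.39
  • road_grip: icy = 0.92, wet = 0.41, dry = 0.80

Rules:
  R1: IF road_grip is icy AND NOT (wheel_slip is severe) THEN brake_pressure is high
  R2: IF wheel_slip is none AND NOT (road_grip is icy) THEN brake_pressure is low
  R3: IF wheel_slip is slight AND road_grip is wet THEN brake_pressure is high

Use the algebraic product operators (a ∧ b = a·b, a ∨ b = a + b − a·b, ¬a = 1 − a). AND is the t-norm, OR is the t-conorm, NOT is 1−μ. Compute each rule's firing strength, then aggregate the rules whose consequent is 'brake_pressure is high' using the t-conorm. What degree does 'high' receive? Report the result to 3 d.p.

R1: icy=0.92, ¬severe=1−0.39=0.61; AND[a·b] → w = 0.5612
R2: none=0.87, ¬icy=1−0.92=0.08; AND[a·b] → w = 0.0696
R3: slight=0.25, wet=0.41; AND[a·b] → w = 0.1025
Rules with consequent 'high': {R1, R3} → strengths 0.5612, 0.1025
Aggregate via t-conorm [a + b − a·b]: 0.6062

0.606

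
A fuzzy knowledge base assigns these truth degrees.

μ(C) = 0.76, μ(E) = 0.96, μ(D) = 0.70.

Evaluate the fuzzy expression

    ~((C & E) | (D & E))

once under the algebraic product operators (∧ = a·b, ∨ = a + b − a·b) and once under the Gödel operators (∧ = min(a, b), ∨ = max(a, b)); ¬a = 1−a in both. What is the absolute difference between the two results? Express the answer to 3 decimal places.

Under algebraic product:
  C & E = a·b on (0.7600, 0.9600) = 0.7296
  D & E = a·b on (0.7000, 0.9600) = 0.6720
  (C & E) | (D & E) = a + b − a·b on (0.7296, 0.6720) = 0.9113
  ~((C & E) | (D & E)) = 1 − 0.9113 = 0.0887
  → value = 0.0887
Under Gödel:
  C & E = min(a, b) on (0.76, 0.96) = 0.76
  D & E = min(a, b) on (0.70, 0.96) = 0.70
  (C & E) | (D & E) = max(a, b) on (0.76, 0.70) = 0.76
  ~((C & E) | (D & E)) = 1 − 0.76 = 0.24
  → value = 0.2400
|0.0887 − 0.2400| = 0.151

0.151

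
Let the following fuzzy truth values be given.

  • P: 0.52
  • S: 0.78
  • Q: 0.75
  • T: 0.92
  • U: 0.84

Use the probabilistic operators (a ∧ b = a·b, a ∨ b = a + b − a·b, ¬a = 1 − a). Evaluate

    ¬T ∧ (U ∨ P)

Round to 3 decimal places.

¬T = 1 − 0.9200 = 0.0800
U ∨ P = a + b − a·b on (0.8400, 0.5200) = 0.9232
¬T ∧ (U ∨ P) = a·b on (0.0800, 0.9232) = 0.0739

0.074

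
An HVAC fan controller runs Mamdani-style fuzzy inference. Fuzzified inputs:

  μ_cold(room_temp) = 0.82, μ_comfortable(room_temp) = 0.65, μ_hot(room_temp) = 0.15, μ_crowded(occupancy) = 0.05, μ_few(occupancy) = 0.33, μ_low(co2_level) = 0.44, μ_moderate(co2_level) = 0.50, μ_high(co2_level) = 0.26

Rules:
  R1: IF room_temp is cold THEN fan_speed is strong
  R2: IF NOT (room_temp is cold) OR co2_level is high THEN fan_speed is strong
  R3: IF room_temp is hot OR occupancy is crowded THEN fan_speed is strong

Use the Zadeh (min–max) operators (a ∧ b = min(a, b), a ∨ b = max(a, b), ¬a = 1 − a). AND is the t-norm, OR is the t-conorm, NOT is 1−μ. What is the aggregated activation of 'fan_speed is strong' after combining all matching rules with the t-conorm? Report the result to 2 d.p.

R1: cold=0.82 → w = 0.82
R2: ¬cold=1−0.82=0.18, high=0.26; OR[max(a, b)] → w = 0.26
R3: hot=0.15, crowded=0.05; OR[max(a, b)] → w = 0.15
Rules with consequent 'strong': {R1, R2, R3} → strengths 0.82, 0.26, 0.15
Aggregate via t-conorm [max(a, b)]: 0.82

0.82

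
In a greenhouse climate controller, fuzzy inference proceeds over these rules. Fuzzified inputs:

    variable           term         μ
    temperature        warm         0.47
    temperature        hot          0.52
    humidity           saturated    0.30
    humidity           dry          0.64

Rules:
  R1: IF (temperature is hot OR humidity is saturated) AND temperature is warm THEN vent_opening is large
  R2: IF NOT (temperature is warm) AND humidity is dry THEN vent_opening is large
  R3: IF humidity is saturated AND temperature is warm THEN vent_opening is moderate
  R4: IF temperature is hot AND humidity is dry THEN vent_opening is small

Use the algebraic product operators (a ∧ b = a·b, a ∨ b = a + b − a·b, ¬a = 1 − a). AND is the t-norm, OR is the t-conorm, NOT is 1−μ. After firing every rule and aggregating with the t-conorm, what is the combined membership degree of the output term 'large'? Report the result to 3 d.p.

0.545

R1: (hot=0.52 OR saturated=0.30) = 0.6640; AND[a·b] with warm=0.47 → w = 0.3121
R2: ¬warm=1−0.47=0.53, dry=0.64; AND[a·b] → w = 0.3392
R3: saturated=0.30, warm=0.47; AND[a·b] → w = 0.1410
R4: hot=0.52, dry=0.64; AND[a·b] → w = 0.3328
Rules with consequent 'large': {R1, R2} → strengths 0.3121, 0.3392
Aggregate via t-conorm [a + b − a·b]: 0.5454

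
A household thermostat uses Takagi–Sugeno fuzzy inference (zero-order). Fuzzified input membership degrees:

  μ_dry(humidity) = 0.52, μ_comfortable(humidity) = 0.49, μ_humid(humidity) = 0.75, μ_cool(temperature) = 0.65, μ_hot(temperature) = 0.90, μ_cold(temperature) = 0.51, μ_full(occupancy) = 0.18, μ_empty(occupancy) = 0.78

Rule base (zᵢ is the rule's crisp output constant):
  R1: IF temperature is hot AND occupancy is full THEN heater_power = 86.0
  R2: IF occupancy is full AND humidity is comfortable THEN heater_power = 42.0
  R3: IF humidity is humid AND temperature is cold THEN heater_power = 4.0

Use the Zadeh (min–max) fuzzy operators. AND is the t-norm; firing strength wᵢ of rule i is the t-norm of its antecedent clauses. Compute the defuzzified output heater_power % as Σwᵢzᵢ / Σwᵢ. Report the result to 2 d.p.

R1 (z=86.0): hot=0.90, full=0.18; AND[min(a, b)] → w = 0.18
R2 (z=42.0): full=0.18, comfortable=0.49; AND[min(a, b)] → w = 0.18
R3 (z=4.0): humid=0.75, cold=0.51; AND[min(a, b)] → w = 0.51
Weighted average = (0.18·86.0 + 0.18·42.0 + 0.51·4.0) / (0.18 + 0.18 + 0.51)
  = 25.0800 / 0.8700 = 28.83

28.83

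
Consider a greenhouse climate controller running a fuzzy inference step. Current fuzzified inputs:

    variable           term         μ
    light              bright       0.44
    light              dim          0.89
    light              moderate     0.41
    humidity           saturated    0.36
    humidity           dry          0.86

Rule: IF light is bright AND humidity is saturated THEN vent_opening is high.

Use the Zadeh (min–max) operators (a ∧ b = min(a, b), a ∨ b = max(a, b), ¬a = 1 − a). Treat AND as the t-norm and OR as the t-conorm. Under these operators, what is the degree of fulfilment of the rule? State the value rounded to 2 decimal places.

firing strength: bright=0.44, saturated=0.36; AND[min(a, b)] → w = 0.36

0.36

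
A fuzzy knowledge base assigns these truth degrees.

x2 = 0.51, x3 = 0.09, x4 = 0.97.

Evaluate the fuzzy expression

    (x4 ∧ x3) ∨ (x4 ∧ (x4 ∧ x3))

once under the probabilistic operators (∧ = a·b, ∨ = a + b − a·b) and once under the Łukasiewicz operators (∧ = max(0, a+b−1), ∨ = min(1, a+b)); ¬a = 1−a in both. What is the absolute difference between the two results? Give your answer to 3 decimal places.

0.075

Under probabilistic:
  x4 ∧ x3 = a·b on (0.9700, 0.0900) = 0.0873
  x4 ∧ x3 = a·b on (0.9700, 0.0900) = 0.0873
  x4 ∧ (x4 ∧ x3) = a·b on (0.9700, 0.0873) = 0.0847
  (x4 ∧ x3) ∨ (x4 ∧ (x4 ∧ x3)) = a + b − a·b on (0.0873, 0.0847) = 0.1646
  → value = 0.1646
Under Łukasiewicz:
  x4 ∧ x3 = max(0, a+b−1) on (0.97, 0.09) = 0.06
  x4 ∧ x3 = max(0, a+b−1) on (0.97, 0.09) = 0.06
  x4 ∧ (x4 ∧ x3) = max(0, a+b−1) on (0.97, 0.06) = 0.03
  (x4 ∧ x3) ∨ (x4 ∧ (x4 ∧ x3)) = min(1, a+b) on (0.06, 0.03) = 0.09
  → value = 0.0900
|0.1646 − 0.0900| = 0.075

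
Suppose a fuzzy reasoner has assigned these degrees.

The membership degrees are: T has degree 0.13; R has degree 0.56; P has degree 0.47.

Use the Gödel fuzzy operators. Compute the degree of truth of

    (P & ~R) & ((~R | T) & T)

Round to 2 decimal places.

~R = 1 − 0.56 = 0.44
P & ~R = min(a, b) on (0.47, 0.44) = 0.44
~R = 1 − 0.56 = 0.44
~R | T = max(a, b) on (0.44, 0.13) = 0.44
(~R | T) & T = min(a, b) on (0.44, 0.13) = 0.13
(P & ~R) & ((~R | T) & T) = min(a, b) on (0.44, 0.13) = 0.13

0.13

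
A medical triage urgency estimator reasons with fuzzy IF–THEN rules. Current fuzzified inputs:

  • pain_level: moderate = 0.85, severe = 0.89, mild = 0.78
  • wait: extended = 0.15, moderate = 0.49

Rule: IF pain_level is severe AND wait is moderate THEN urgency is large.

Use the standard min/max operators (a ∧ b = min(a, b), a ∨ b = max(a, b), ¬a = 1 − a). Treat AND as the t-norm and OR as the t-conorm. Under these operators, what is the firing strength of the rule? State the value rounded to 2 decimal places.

0.49

firing strength: severe=0.89, moderate=0.49; AND[min(a, b)] → w = 0.49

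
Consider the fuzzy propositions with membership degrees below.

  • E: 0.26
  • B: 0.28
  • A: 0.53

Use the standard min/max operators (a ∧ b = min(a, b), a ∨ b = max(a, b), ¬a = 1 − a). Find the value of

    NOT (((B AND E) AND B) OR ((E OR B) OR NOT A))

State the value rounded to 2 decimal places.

0.53

B AND E = min(a, b) on (0.28, 0.26) = 0.26
(B AND E) AND B = min(a, b) on (0.26, 0.28) = 0.26
E OR B = max(a, b) on (0.26, 0.28) = 0.28
NOT A = 1 − 0.53 = 0.47
(E OR B) OR NOT A = max(a, b) on (0.28, 0.47) = 0.47
((B AND E) AND B) OR ((E OR B) OR NOT A) = max(a, b) on (0.26, 0.47) = 0.47
NOT (((B AND E) AND B) OR ((E OR B) OR NOT A)) = 1 − 0.47 = 0.53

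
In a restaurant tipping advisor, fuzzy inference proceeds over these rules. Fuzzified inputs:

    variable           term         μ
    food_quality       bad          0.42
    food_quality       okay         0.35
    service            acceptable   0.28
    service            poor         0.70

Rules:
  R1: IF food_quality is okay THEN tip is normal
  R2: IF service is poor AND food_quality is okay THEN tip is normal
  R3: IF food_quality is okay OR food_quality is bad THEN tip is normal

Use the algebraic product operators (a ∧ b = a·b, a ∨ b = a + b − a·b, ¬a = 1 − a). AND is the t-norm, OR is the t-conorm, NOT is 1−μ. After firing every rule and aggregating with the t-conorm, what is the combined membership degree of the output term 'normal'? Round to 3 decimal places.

R1: okay=0.35 → w = 0.3500
R2: poor=0.70, okay=0.35; AND[a·b] → w = 0.2450
R3: okay=0.35, bad=0.42; OR[a + b − a·b] → w = 0.6230
Rules with consequent 'normal': {R1, R2, R3} → strengths 0.3500, 0.2450, 0.6230
Aggregate via t-conorm [a + b − a·b]: 0.8150

0.815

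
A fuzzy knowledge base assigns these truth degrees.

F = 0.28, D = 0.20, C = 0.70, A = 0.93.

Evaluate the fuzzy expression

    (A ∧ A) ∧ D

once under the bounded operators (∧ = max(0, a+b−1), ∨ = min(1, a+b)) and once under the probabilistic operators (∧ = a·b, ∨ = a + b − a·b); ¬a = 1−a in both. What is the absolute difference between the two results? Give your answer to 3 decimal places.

0.113

Under bounded:
  A ∧ A = max(0, a+b−1) on (0.93, 0.93) = 0.86
  (A ∧ A) ∧ D = max(0, a+b−1) on (0.86, 0.20) = 0.06
  → value = 0.0600
Under probabilistic:
  A ∧ A = a·b on (0.9300, 0.9300) = 0.8649
  (A ∧ A) ∧ D = a·b on (0.8649, 0.2000) = 0.1730
  → value = 0.1730
|0.0600 − 0.1730| = 0.113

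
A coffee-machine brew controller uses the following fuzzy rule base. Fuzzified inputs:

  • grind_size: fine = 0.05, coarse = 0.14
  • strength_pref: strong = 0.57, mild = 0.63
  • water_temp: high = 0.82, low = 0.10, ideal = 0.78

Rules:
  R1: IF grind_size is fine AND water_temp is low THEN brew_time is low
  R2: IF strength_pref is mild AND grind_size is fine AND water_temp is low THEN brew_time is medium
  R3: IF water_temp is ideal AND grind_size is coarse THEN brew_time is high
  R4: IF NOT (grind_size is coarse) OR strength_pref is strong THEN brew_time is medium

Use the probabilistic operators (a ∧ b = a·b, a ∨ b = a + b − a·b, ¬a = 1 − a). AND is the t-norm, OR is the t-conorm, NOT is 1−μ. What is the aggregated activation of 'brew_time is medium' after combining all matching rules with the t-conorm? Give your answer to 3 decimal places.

R1: fine=0.05, low=0.10; AND[a·b] → w = 0.0050
R2: mild=0.63, fine=0.05, low=0.10; AND[a·b] → w = 0.0032
R3: ideal=0.78, coarse=0.14; AND[a·b] → w = 0.1092
R4: ¬coarse=1−0.14=0.86, strong=0.57; OR[a + b − a·b] → w = 0.9398
Rules with consequent 'medium': {R2, R4} → strengths 0.0032, 0.9398
Aggregate via t-conorm [a + b − a·b]: 0.9400

0.940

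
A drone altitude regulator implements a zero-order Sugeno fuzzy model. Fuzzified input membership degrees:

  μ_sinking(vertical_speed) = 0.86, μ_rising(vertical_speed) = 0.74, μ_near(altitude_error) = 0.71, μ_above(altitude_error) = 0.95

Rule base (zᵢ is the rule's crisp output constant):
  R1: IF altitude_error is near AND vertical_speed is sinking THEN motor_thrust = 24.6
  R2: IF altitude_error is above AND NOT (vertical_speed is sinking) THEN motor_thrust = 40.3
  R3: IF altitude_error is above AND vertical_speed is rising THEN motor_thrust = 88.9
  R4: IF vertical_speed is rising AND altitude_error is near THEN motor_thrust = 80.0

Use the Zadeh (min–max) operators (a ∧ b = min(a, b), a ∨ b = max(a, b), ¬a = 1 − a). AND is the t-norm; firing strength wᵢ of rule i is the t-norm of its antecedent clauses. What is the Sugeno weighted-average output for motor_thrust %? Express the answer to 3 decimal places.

63.345

R1 (z=24.6): near=0.71, sinking=0.86; AND[min(a, b)] → w = 0.71
R2 (z=40.3): above=0.95, ¬sinking=1−0.86=0.14; AND[min(a, b)] → w = 0.14
R3 (z=88.9): above=0.95, rising=0.74; AND[min(a, b)] → w = 0.74
R4 (z=80.0): rising=0.74, near=0.71; AND[min(a, b)] → w = 0.71
Weighted average = (0.71·24.6 + 0.14·40.3 + 0.74·88.9 + 0.71·80.0) / (0.71 + 0.14 + 0.74 + 0.71)
  = 145.6940 / 2.3000 = 63.345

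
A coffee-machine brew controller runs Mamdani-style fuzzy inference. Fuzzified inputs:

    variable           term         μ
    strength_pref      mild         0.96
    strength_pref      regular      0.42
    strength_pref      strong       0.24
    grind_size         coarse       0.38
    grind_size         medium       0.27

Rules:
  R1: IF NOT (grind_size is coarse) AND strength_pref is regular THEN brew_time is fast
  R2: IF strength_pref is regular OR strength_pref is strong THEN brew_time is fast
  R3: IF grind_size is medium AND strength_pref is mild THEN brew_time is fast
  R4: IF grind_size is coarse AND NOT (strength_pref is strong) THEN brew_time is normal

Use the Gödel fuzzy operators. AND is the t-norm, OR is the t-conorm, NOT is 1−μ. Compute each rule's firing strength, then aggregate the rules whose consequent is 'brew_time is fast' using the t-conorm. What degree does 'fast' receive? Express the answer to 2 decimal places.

0.42

R1: ¬coarse=1−0.38=0.62, regular=0.42; AND[min(a, b)] → w = 0.42
R2: regular=0.42, strong=0.24; OR[max(a, b)] → w = 0.42
R3: medium=0.27, mild=0.96; AND[min(a, b)] → w = 0.27
R4: coarse=0.38, ¬strong=1−0.24=0.76; AND[min(a, b)] → w = 0.38
Rules with consequent 'fast': {R1, R2, R3} → strengths 0.42, 0.42, 0.27
Aggregate via t-conorm [max(a, b)]: 0.42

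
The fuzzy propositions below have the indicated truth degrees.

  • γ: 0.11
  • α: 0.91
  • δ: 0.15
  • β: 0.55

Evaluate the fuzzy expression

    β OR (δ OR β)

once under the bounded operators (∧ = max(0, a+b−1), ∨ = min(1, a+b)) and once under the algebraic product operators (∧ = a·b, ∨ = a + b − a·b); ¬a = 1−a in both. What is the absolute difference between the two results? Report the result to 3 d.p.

0.172

Under bounded:
  δ OR β = min(1, a+b) on (0.15, 0.55) = 0.70
  β OR (δ OR β) = min(1, a+b) on (0.55, 0.70) = 1.00
  → value = 1.0000
Under algebraic product:
  δ OR β = a + b − a·b on (0.1500, 0.5500) = 0.6175
  β OR (δ OR β) = a + b − a·b on (0.5500, 0.6175) = 0.8279
  → value = 0.8279
|1.0000 − 0.8279| = 0.172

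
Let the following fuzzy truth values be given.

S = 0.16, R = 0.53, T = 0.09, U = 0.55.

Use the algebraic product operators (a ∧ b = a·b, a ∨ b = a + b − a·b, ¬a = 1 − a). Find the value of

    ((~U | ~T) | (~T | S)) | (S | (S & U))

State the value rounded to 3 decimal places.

~U = 1 − 0.5500 = 0.4500
~T = 1 − 0.0900 = 0.9100
~U | ~T = a + b − a·b on (0.4500, 0.9100) = 0.9505
~T = 1 − 0.0900 = 0.9100
~T | S = a + b − a·b on (0.9100, 0.1600) = 0.9244
(~U | ~T) | (~T | S) = a + b − a·b on (0.9505, 0.9244) = 0.9963
S & U = a·b on (0.1600, 0.5500) = 0.0880
S | (S & U) = a + b − a·b on (0.1600, 0.0880) = 0.2339
((~U | ~T) | (~T | S)) | (S | (S & U)) = a + b − a·b on (0.9963, 0.2339) = 0.9971

0.997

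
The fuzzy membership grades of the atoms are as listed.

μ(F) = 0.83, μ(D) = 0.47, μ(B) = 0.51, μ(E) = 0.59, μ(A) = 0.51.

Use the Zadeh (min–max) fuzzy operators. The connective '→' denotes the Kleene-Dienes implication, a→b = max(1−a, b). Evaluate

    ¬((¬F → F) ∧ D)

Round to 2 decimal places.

¬F = 1 − 0.83 = 0.17
¬F → F  [Kleene-Dienes: max(1−a, b)] with a=0.17, b=0.83 → 0.83
(¬F → F) ∧ D = min(a, b) on (0.83, 0.47) = 0.47
¬((¬F → F) ∧ D) = 1 − 0.47 = 0.53

0.53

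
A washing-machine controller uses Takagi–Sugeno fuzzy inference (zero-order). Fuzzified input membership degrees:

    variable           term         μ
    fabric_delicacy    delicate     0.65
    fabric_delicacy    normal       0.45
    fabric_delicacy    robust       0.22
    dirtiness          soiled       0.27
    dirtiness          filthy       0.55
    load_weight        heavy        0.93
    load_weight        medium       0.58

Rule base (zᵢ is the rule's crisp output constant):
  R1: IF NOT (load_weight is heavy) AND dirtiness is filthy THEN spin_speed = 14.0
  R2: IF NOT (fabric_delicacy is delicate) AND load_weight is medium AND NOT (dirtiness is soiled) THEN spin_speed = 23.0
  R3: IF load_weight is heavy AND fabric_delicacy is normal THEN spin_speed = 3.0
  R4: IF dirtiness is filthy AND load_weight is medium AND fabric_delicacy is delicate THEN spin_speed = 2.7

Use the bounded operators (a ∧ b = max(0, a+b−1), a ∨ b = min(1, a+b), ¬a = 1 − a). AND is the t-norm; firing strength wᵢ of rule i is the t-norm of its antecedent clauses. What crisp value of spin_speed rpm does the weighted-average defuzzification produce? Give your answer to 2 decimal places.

R1 (z=14.0): ¬heavy=1−0.93=0.07, filthy=0.55; AND[max(0, a+b−1)] → w = 0.00
R2 (z=23.0): ¬delicate=1−0.65=0.35, medium=0.58, ¬soiled=1−0.27=0.73; AND[max(0, a+b−1)] → w = 0.00
R3 (z=3.0): heavy=0.93, normal=0.45; AND[max(0, a+b−1)] → w = 0.38
R4 (z=2.7): filthy=0.55, medium=0.58, delicate=0.65; AND[max(0, a+b−1)] → w = 0.00
Weighted average = (0.00·14.0 + 0.00·23.0 + 0.38·3.0 + 0.00·2.7) / (0.00 + 0.00 + 0.38 + 0.00)
  = 1.1400 / 0.3800 = 3.00

3.00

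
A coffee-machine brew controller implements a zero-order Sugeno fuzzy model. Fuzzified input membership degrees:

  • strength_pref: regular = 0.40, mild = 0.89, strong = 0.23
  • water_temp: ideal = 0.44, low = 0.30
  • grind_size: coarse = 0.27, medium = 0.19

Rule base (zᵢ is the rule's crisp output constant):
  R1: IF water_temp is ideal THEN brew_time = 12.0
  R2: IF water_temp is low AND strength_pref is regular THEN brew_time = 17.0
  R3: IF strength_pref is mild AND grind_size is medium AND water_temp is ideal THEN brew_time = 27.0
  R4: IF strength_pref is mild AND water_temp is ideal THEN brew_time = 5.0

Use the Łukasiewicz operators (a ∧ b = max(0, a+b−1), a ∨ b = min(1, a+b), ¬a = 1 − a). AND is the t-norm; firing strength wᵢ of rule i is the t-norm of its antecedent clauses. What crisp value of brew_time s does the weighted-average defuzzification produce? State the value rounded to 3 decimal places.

R1 (z=12.0): ideal=0.44 → w = 0.44
R2 (z=17.0): low=0.30, regular=0.40; AND[max(0, a+b−1)] → w = 0.00
R3 (z=27.0): mild=0.89, medium=0.19, ideal=0.44; AND[max(0, a+b−1)] → w = 0.00
R4 (z=5.0): mild=0.89, ideal=0.44; AND[max(0, a+b−1)] → w = 0.33
Weighted average = (0.44·12.0 + 0.00·17.0 + 0.00·27.0 + 0.33·5.0) / (0.44 + 0.00 + 0.00 + 0.33)
  = 6.9300 / 0.7700 = 9.000

9.000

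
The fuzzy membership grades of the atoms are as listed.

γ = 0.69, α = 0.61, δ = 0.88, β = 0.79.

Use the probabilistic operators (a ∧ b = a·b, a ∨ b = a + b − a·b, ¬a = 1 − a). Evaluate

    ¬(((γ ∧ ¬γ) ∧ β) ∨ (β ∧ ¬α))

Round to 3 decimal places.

¬γ = 1 − 0.6900 = 0.3100
γ ∧ ¬γ = a·b on (0.6900, 0.3100) = 0.2139
(γ ∧ ¬γ) ∧ β = a·b on (0.2139, 0.7900) = 0.1690
¬α = 1 − 0.6100 = 0.3900
β ∧ ¬α = a·b on (0.7900, 0.3900) = 0.3081
((γ ∧ ¬γ) ∧ β) ∨ (β ∧ ¬α) = a + b − a·b on (0.1690, 0.3081) = 0.4250
¬(((γ ∧ ¬γ) ∧ β) ∨ (β ∧ ¬α)) = 1 − 0.4250 = 0.5750

0.575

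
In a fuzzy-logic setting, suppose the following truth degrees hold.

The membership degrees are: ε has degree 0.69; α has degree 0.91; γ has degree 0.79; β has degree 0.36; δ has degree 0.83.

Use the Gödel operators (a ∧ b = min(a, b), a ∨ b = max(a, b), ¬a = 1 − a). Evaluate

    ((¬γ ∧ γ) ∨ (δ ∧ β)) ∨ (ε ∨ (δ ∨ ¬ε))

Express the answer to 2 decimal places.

0.83

¬γ = 1 − 0.79 = 0.21
¬γ ∧ γ = min(a, b) on (0.21, 0.79) = 0.21
δ ∧ β = min(a, b) on (0.83, 0.36) = 0.36
(¬γ ∧ γ) ∨ (δ ∧ β) = max(a, b) on (0.21, 0.36) = 0.36
¬ε = 1 − 0.69 = 0.31
δ ∨ ¬ε = max(a, b) on (0.83, 0.31) = 0.83
ε ∨ (δ ∨ ¬ε) = max(a, b) on (0.69, 0.83) = 0.83
((¬γ ∧ γ) ∨ (δ ∧ β)) ∨ (ε ∨ (δ ∨ ¬ε)) = max(a, b) on (0.36, 0.83) = 0.83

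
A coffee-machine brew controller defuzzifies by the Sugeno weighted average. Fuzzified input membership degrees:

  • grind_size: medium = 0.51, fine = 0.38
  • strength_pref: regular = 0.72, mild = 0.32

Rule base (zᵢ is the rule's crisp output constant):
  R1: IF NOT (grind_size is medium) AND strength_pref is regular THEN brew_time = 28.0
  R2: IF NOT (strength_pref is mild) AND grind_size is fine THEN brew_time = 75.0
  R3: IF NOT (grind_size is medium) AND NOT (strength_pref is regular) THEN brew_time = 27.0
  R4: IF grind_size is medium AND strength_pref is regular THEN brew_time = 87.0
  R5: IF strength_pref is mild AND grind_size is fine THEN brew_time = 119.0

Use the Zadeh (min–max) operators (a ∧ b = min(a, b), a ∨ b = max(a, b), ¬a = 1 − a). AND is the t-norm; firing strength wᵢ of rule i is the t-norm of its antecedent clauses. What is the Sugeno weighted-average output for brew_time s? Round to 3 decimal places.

R1 (z=28.0): ¬medium=1−0.51=0.49, regular=0.72; AND[min(a, b)] → w = 0.49
R2 (z=75.0): ¬mild=1−0.32=0.68, fine=0.38; AND[min(a, b)] → w = 0.38
R3 (z=27.0): ¬medium=1−0.51=0.49, ¬regular=1−0.72=0.28; AND[min(a, b)] → w = 0.28
R4 (z=87.0): medium=0.51, regular=0.72; AND[min(a, b)] → w = 0.51
R5 (z=119.0): mild=0.32, fine=0.38; AND[min(a, b)] → w = 0.32
Weighted average = (0.49·28.0 + 0.38·75.0 + 0.28·27.0 + 0.51·87.0 + 0.32·119.0) / (0.49 + 0.38 + 0.28 + 0.51 + 0.32)
  = 132.2300 / 1.9800 = 66.783

66.783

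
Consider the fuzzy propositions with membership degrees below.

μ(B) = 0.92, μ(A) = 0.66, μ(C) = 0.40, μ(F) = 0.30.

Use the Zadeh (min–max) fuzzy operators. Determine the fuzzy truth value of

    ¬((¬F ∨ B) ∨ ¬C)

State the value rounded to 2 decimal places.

0.08

¬F = 1 − 0.30 = 0.70
¬F ∨ B = max(a, b) on (0.70, 0.92) = 0.92
¬C = 1 − 0.40 = 0.60
(¬F ∨ B) ∨ ¬C = max(a, b) on (0.92, 0.60) = 0.92
¬((¬F ∨ B) ∨ ¬C) = 1 − 0.92 = 0.08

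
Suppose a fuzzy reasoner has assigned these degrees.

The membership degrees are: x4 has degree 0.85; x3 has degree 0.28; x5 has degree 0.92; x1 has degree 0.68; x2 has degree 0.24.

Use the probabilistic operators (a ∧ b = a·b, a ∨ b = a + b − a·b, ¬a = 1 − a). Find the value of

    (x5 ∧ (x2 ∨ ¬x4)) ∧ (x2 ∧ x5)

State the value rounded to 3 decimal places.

¬x4 = 1 − 0.8500 = 0.1500
x2 ∨ ¬x4 = a + b − a·b on (0.2400, 0.1500) = 0.3540
x5 ∧ (x2 ∨ ¬x4) = a·b on (0.9200, 0.3540) = 0.3257
x2 ∧ x5 = a·b on (0.2400, 0.9200) = 0.2208
(x5 ∧ (x2 ∨ ¬x4)) ∧ (x2 ∧ x5) = a·b on (0.3257, 0.2208) = 0.0719

0.072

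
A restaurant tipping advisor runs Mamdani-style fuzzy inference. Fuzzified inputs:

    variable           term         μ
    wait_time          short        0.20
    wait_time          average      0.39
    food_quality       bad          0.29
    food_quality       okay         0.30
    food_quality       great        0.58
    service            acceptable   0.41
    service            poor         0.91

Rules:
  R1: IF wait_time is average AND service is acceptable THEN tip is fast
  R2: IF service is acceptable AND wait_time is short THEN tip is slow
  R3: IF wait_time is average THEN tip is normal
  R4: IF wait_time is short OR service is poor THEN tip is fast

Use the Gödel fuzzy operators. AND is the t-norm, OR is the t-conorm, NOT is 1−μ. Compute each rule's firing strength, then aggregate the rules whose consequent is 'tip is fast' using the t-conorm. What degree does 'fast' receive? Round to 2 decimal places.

0.91

R1: average=0.39, acceptable=0.41; AND[min(a, b)] → w = 0.39
R2: acceptable=0.41, short=0.20; AND[min(a, b)] → w = 0.20
R3: average=0.39 → w = 0.39
R4: short=0.20, poor=0.91; OR[max(a, b)] → w = 0.91
Rules with consequent 'fast': {R1, R4} → strengths 0.39, 0.91
Aggregate via t-conorm [max(a, b)]: 0.91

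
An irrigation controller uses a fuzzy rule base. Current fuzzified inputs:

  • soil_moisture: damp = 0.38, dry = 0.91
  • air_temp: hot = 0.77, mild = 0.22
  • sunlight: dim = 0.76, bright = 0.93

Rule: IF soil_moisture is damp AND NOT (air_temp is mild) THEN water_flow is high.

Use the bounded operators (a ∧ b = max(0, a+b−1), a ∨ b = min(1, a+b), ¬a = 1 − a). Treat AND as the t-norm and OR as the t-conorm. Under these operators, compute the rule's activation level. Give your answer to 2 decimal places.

firing strength: damp=0.38, ¬mild=1−0.22=0.78; AND[max(0, a+b−1)] → w = 0.16

0.16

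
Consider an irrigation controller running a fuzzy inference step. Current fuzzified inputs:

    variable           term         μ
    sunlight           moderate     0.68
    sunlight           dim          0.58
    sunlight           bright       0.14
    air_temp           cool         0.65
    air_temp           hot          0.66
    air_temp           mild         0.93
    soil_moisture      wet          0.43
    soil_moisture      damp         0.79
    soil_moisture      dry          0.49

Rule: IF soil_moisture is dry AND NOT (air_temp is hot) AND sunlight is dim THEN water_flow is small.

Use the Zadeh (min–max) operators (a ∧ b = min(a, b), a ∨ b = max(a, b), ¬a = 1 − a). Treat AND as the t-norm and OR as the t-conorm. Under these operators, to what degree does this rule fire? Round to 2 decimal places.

0.34

firing strength: dry=0.49, ¬hot=1−0.66=0.34, dim=0.58; AND[min(a, b)] → w = 0.34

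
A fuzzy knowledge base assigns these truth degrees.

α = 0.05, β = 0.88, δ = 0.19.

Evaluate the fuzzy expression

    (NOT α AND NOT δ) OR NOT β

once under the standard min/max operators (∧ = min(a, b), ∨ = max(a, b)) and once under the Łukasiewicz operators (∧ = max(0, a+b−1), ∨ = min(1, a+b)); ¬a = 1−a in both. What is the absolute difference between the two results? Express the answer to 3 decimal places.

0.070

Under standard min/max:
  NOT α = 1 − 0.05 = 0.95
  NOT δ = 1 − 0.19 = 0.81
  NOT α AND NOT δ = min(a, b) on (0.95, 0.81) = 0.81
  NOT β = 1 − 0.88 = 0.12
  (NOT α AND NOT δ) OR NOT β = max(a, b) on (0.81, 0.12) = 0.81
  → value = 0.8100
Under Łukasiewicz:
  NOT α = 1 − 0.05 = 0.95
  NOT δ = 1 − 0.19 = 0.81
  NOT α AND NOT δ = max(0, a+b−1) on (0.95, 0.81) = 0.76
  NOT β = 1 − 0.88 = 0.12
  (NOT α AND NOT δ) OR NOT β = min(1, a+b) on (0.76, 0.12) = 0.88
  → value = 0.8800
|0.8100 − 0.8800| = 0.070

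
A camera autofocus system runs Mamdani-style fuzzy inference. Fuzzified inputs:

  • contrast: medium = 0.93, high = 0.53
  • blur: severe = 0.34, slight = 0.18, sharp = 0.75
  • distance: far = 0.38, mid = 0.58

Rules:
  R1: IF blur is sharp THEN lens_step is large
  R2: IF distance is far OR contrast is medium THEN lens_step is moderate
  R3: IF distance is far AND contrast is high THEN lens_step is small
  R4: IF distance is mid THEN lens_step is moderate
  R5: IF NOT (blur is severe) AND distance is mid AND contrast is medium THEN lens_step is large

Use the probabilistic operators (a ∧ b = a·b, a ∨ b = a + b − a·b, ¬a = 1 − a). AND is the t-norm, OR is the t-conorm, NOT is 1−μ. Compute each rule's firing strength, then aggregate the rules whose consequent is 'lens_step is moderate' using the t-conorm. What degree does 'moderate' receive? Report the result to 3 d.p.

0.982

R1: sharp=0.75 → w = 0.7500
R2: far=0.38, medium=0.93; OR[a + b − a·b] → w = 0.9566
R3: far=0.38, high=0.53; AND[a·b] → w = 0.2014
R4: mid=0.58 → w = 0.5800
R5: ¬severe=1−0.34=0.66, mid=0.58, medium=0.93; AND[a·b] → w = 0.3560
Rules with consequent 'moderate': {R2, R4} → strengths 0.9566, 0.5800
Aggregate via t-conorm [a + b − a·b]: 0.9818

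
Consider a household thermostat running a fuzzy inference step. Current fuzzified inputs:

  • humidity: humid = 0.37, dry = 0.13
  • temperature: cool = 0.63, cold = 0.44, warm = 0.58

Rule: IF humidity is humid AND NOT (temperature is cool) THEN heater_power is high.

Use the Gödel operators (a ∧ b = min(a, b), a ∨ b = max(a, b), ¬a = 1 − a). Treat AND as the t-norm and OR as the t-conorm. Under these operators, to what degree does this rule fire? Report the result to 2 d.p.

firing strength: humid=0.37, ¬cool=1−0.63=0.37; AND[min(a, b)] → w = 0.37

0.37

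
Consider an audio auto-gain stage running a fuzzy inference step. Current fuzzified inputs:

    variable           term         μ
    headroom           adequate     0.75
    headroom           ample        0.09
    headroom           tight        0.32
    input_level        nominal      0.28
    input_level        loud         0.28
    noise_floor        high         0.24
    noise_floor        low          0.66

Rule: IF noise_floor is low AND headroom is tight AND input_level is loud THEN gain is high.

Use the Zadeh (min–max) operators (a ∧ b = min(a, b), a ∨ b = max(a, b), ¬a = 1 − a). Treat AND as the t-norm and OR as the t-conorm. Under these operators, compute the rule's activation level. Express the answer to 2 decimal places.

0.28

firing strength: low=0.66, tight=0.32, loud=0.28; AND[min(a, b)] → w = 0.28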